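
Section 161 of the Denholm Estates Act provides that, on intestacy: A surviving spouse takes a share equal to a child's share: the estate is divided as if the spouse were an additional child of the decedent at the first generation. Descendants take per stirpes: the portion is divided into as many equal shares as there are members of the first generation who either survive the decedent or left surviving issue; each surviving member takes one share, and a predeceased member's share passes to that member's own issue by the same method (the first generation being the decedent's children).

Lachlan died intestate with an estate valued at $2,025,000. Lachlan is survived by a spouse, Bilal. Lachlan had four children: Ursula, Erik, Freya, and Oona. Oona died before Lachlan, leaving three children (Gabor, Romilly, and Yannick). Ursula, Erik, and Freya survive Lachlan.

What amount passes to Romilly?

Romilly receives $135,000.

The spouse counts as an additional share at the children's level, so there are 5 primary shares of $405,000. Bilal takes one such share ($405,000).
The children's combined portion ($1,620,000) is divided into 4 shares of $405,000: Ursula, Erik, and Freya each take $405,000; Oona's $405,000 share passes to Oona's issue.
Oona's share ($405,000) is divided into 3 shares of $135,000: Gabor, Romilly, and Yannick each take $135,000.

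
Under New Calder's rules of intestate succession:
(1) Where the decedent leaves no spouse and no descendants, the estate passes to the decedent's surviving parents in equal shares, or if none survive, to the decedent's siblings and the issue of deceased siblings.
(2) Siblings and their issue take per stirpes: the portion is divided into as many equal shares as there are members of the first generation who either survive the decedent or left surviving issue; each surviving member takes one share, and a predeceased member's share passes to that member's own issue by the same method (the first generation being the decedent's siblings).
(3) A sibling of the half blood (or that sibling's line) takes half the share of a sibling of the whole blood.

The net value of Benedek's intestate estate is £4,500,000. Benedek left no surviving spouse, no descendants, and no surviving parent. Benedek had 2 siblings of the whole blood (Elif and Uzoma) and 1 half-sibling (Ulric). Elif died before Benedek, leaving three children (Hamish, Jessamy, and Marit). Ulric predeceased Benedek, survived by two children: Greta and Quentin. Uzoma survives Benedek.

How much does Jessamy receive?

Jessamy receives £600,000.

The entire £4,500,000 passes to the siblings and their issue.
Counting each half-blood sibling's line as half a unit, there are 5/2 units in £4,500,000, so one unit is £1,800,000. Whole-blood lines (Elif and Uzoma) take £1,800,000 each; half-blood lines (Ulric) take £900,000 each.
Elif's share (£1,800,000) is divided into 3 shares of £600,000: Hamish, Jessamy, and Marit each take £600,000.
Ulric's share (£900,000) is divided into 2 shares of £450,000: Greta and Quentin each take £450,000.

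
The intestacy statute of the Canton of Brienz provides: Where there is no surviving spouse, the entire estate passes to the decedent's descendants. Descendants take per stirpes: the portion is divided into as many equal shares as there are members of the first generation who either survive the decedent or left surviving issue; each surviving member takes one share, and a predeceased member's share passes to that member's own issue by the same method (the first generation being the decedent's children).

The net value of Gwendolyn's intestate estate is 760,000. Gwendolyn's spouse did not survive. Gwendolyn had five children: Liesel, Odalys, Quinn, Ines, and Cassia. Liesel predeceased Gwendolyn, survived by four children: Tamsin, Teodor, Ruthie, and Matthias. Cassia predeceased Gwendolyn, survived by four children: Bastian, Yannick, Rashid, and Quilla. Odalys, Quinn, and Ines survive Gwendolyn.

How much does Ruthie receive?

Ruthie receives 38,000.

The entire 760,000 passes to the descendants.
That amount (760,000) is divided into 5 shares of 152,000: Odalys, Quinn, and Ines each take 152,000; Liesel's 152,000 share passes to Liesel's issue; Cassia's 152,000 share passes to Cassia's issue.
Liesel's share (152,000) is divided into 4 shares of 38,000: Tamsin, Teodor, Ruthie, and Matthias each take 38,000.
Cassia's share (152,000) is divided into 4 shares of 38,000: Bastian, Yannick, Rashid, and Quilla each take 38,000.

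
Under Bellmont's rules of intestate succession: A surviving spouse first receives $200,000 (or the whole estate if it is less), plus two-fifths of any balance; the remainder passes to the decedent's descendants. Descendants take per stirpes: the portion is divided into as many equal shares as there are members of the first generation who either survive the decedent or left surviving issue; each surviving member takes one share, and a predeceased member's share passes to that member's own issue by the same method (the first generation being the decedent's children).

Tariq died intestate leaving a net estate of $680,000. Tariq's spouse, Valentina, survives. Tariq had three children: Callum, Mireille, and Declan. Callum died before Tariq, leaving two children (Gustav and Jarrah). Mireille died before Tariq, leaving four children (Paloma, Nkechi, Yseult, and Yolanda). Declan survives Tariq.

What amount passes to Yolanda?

Valentina first takes $200,000, leaving a balance of $480,000. Valentina then takes two-fifths of the balance ($192,000), for a total of $392,000. The remaining $288,000 passes to the descendants.
The descendants' portion ($288,000) is divided into 3 shares of $96,000: Declan takes $96,000; Callum's $96,000 share passes to Callum's issue; Mireille's $96,000 share passes to Mireille's issue.
Callum's share ($96,000) is divided into 2 shares of $48,000: Gustav and Jarrah each take $48,000.
Mireille's share ($96,000) is divided into 4 shares of $24,000: Paloma, Nkechi, Yseult, and Yolanda each take $24,000.

Yolanda receives $24,000.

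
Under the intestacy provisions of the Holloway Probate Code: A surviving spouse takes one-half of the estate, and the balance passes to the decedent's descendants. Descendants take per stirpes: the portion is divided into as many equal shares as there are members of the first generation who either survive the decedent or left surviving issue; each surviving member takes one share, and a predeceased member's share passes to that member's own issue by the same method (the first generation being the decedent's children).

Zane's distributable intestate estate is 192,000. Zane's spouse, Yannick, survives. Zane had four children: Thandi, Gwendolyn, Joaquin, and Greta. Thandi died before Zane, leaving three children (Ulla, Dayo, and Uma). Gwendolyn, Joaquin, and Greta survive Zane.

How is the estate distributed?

Yannick: 96,000; Ulla: 8,000; Dayo: 8,000; Uma: 8,000; Gwendolyn: 24,000; Joaquin: 24,000; Greta: 24,000

Yannick takes one-half of 192,000 = 96,000. The remaining 96,000 passes to the descendants.
The descendants' portion (96,000) is divided into 4 shares of 24,000: Gwendolyn, Joaquin, and Greta each take 24,000; Thandi's 24,000 share passes to Thandi's issue.
Thandi's share (24,000) is divided into 3 shares of 8,000: Ulla, Dayo, and Uma each take 8,000.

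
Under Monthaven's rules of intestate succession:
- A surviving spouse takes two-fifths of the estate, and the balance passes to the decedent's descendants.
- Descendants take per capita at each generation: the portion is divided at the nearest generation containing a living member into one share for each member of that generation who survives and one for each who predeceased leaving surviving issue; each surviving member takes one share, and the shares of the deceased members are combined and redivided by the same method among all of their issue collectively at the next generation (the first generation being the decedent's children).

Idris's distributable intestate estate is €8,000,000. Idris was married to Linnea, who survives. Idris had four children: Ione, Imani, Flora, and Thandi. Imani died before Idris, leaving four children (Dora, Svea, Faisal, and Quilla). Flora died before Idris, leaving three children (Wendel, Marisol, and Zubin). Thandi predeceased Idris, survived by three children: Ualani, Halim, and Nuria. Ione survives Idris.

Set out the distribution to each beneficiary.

Linnea takes two-fifths of €8,000,000 = €3,200,000. The remaining €4,800,000 passes to the descendants.
The descendants' portion (€4,800,000) is divided at the children's generation into 4 shares of €1,200,000. Ione takes €1,200,000. The 3 shares of the deceased (Imani, Flora, and Thandi) are combined into a pool of €3,600,000.
That pool (€3,600,000) is divided at the grandchildren's generation equally among Dora, Svea, Faisal, Quilla, Wendel, Marisol, Zubin, Ualani, Halim, and Nuria: €360,000 each.

Linnea: €3,200,000; Ione: €1,200,000; Dora: €360,000; Svea: €360,000; Faisal: €360,000; Quilla: €360,000; Wendel: €360,000; Marisol: €360,000; Zubin: €360,000; Ualani: €360,000; Halim: €360,000; Nuria: €360,000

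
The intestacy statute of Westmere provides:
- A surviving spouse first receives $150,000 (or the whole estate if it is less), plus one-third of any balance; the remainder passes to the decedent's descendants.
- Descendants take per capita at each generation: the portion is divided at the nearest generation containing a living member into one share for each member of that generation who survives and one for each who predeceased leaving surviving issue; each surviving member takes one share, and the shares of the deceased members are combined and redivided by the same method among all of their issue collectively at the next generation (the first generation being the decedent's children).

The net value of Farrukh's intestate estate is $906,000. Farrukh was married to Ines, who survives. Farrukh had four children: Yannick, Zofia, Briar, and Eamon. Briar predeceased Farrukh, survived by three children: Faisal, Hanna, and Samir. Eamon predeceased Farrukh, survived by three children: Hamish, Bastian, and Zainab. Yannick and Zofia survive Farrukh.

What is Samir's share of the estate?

Ines first takes $150,000, leaving a balance of $756,000. Ines then takes one-third of the balance ($252,000), for a total of $402,000. The remaining $504,000 passes to the descendants.
The descendants' portion ($504,000) is divided at the children's generation into 4 shares of $126,000. Yannick and Zofia each take $126,000. The 2 shares of the deceased (Briar and Eamon) are combined into a pool of $252,000.
That pool ($252,000) is divided at the grandchildren's generation equally among Faisal, Hanna, Samir, Hamish, Bastian, and Zainab: $42,000 each.

Samir receives $42,000.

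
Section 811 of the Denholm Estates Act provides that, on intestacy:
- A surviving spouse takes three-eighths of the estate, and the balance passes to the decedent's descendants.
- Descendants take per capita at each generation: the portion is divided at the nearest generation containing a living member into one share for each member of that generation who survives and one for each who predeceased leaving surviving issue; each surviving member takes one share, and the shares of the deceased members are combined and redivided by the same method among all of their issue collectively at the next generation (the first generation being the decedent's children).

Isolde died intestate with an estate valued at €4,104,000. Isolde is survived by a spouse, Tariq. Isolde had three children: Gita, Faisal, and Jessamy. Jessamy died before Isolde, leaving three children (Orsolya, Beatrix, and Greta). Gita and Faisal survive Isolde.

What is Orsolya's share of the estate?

Orsolya receives €285,000.

Tariq takes three-eighths of €4,104,000 = €1,539,000. The remaining €2,565,000 passes to the descendants.
The descendants' portion (€2,565,000) is divided at the children's generation into 3 shares of €855,000. Gita and Faisal each take €855,000. The remaining share for the deceased Jessamy (€855,000) is carried to the next generation.
That pool (€855,000) is divided at the grandchildren's generation equally among Orsolya, Beatrix, and Greta: €285,000 each.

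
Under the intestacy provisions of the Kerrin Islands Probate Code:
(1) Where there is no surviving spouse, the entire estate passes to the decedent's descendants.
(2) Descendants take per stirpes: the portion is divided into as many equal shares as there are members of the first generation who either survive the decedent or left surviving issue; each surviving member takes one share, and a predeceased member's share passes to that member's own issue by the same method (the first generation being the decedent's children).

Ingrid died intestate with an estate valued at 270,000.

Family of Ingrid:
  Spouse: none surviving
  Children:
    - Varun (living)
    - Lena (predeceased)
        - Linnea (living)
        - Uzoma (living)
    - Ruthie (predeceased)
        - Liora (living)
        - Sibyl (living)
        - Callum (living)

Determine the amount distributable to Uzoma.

The entire 270,000 passes to the descendants.
That amount (270,000) is divided into 3 shares of 90,000: Varun takes 90,000; Lena's 90,000 share passes to Lena's issue; Ruthie's 90,000 share passes to Ruthie's issue.
Lena's share (90,000) is divided into 2 shares of 45,000: Linnea and Uzoma each take 45,000.
Ruthie's share (90,000) is divided into 3 shares of 30,000: Liora, Sibyl, and Callum each take 30,000.

Uzoma receives 45,000.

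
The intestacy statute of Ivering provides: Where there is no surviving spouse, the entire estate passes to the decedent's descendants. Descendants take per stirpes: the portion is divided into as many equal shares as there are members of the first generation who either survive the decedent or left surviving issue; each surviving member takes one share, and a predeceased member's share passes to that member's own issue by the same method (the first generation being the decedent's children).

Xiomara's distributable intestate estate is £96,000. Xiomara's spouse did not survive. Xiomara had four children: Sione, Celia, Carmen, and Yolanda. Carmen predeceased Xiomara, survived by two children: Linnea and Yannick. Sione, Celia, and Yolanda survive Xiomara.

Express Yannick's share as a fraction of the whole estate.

The entire £96,000 passes to the descendants.
That amount (£96,000) is divided into 4 shares of £24,000: Sione, Celia, and Yolanda each take £24,000; Carmen's £24,000 share passes to Carmen's issue.
Carmen's share (£24,000) is divided into 2 shares of £12,000: Linnea and Yannick each take £12,000.

Yannick receives 1/8 of the estate.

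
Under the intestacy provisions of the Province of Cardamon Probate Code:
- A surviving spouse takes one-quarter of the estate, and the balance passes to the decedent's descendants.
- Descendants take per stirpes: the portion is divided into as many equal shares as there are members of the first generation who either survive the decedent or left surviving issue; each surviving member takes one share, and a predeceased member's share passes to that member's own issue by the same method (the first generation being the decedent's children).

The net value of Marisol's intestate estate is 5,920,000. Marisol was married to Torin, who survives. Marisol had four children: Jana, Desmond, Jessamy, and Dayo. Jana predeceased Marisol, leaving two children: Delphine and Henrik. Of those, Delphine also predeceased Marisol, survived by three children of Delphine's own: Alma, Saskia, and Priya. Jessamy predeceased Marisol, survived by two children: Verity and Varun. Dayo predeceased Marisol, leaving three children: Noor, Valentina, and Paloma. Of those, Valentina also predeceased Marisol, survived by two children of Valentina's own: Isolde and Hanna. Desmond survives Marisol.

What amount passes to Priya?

Torin takes one-quarter of 5,920,000 = 1,480,000. The remaining 4,440,000 passes to the descendants.
The descendants' portion (4,440,000) is divided into 4 shares of 1,110,000: Desmond takes 1,110,000; Jana's 1,110,000 share passes to Jana's issue; Jessamy's 1,110,000 share passes to Jessamy's issue; Dayo's 1,110,000 share passes to Dayo's issue.
Jana's share (1,110,000) is divided into 2 shares of 555,000: Henrik takes 555,000; Delphine's 555,000 share passes to Delphine's issue.
Delphine's share (555,000) is divided into 3 shares of 185,000: Alma, Saskia, and Priya each take 185,000.
Jessamy's share (1,110,000) is divided into 2 shares of 555,000: Verity and Varun each take 555,000.
Dayo's share (1,110,000) is divided into 3 shares of 370,000: Noor and Paloma each take 370,000; Valentina's 370,000 share passes to Valentina's issue.
Valentina's share (370,000) is divided into 2 shares of 185,000: Isolde and Hanna each take 185,000.

Priya receives 185,000.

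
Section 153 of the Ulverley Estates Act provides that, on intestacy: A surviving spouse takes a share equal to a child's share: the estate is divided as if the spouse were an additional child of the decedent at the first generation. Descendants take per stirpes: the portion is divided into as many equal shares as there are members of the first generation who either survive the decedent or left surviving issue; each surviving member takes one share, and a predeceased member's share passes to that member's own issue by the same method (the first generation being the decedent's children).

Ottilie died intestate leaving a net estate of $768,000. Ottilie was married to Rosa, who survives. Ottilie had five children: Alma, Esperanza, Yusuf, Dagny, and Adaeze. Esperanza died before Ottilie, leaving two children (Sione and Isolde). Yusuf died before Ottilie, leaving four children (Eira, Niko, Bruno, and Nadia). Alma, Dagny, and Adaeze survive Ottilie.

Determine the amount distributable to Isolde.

The spouse counts as an additional share at the children's level, so there are 6 primary shares of $128,000. Rosa takes one such share ($128,000).
The children's combined portion ($640,000) is divided into 5 shares of $128,000: Alma, Dagny, and Adaeze each take $128,000; Esperanza's $128,000 share passes to Esperanza's issue; Yusuf's $128,000 share passes to Yusuf's issue.
Esperanza's share ($128,000) is divided into 2 shares of $64,000: Sione and Isolde each take $64,000.
Yusuf's share ($128,000) is divided into 4 shares of $32,000: Eira, Niko, Bruno, and Nadia each take $32,000.

Isolde receives $64,000.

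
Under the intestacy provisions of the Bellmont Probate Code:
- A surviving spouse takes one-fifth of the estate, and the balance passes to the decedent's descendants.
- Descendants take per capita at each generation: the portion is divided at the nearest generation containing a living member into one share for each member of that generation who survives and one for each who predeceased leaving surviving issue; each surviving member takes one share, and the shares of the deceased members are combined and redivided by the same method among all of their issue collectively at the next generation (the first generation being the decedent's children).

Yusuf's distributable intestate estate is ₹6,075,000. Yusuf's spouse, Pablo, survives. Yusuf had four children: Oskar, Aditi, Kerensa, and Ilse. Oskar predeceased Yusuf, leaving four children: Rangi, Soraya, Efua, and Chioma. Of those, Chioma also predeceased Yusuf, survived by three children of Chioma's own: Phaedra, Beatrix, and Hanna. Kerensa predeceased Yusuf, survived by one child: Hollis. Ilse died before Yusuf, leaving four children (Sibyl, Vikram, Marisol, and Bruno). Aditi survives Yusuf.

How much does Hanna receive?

Pablo takes one-fifth of ₹6,075,000 = ₹1,215,000. The remaining ₹4,860,000 passes to the descendants.
The descendants' portion (₹4,860,000) is divided at the children's generation into 4 shares of ₹1,215,000. Aditi takes ₹1,215,000. The 3 shares of the deceased (Oskar, Kerensa, and Ilse) are combined into a pool of ₹3,645,000.
That pool (₹3,645,000) is divided at the grandchildren's generation into 9 shares of ₹405,000. Rangi, Soraya, Efua, Hollis, Sibyl, Vikram, Marisol, and Bruno each take ₹405,000. The remaining share for the deceased Chioma (₹405,000) is carried to the next generation.
That pool (₹405,000) is divided at the great-grandchildren's generation equally among Phaedra, Beatrix, and Hanna: ₹135,000 each.

Hanna receives ₹135,000.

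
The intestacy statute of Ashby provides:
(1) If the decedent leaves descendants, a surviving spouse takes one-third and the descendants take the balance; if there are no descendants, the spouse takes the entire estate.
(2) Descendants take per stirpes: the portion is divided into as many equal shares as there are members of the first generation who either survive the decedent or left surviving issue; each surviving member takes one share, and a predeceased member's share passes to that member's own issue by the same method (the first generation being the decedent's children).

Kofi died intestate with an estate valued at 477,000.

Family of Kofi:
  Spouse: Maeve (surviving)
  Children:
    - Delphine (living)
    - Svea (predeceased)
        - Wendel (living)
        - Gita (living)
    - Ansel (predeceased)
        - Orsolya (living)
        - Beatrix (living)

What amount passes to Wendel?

Maeve takes one-third of 477,000 = 159,000. The remaining 318,000 passes to the descendants.
The descendants' portion (318,000) is divided into 3 shares of 106,000: Delphine takes 106,000; Svea's 106,000 share passes to Svea's issue; Ansel's 106,000 share passes to Ansel's issue.
Svea's share (106,000) is divided into 2 shares of 53,000: Wendel and Gita each take 53,000.
Ansel's share (106,000) is divided into 2 shares of 53,000: Orsolya and Beatrix each take 53,000.

Wendel receives 53,000.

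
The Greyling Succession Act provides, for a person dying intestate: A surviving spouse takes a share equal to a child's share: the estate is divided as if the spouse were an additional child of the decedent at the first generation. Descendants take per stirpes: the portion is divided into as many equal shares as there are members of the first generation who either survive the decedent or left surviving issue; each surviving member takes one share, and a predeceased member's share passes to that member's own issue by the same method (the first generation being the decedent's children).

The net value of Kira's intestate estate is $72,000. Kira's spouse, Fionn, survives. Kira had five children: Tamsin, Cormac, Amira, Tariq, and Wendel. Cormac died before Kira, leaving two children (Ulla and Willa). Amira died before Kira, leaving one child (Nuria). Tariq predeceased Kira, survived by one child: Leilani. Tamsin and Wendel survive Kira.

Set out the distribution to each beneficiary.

Fionn: $12,000; Tamsin: $12,000; Ulla: $6,000; Willa: $6,000; Nuria: $12,000; Leilani: $12,000; Wendel: $12,000

The spouse counts as an additional share at the children's level, so there are 6 primary shares of $12,000. Fionn takes one such share ($12,000).
The children's combined portion ($60,000) is divided into 5 shares of $12,000: Tamsin and Wendel each take $12,000; Cormac's $12,000 share passes to Cormac's issue; Amira's $12,000 share passes to Amira's issue; Tariq's $12,000 share passes to Tariq's issue.
Cormac's share ($12,000) is divided into 2 shares of $6,000: Ulla and Willa each take $6,000.
Amira's share ($12,000) passes entirely to Nuria.
Tariq's share ($12,000) passes entirely to Leilani.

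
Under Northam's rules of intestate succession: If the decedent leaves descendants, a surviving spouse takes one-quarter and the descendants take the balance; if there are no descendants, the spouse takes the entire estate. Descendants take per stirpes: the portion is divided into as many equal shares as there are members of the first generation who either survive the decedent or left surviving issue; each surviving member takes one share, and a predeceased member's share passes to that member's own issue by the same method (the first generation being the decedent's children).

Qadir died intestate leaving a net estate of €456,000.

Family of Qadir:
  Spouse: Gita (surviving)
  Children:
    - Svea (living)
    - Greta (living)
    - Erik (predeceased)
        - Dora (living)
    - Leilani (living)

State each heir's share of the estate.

Gita: €114,000; Svea: €85,500; Greta: €85,500; Dora: €85,500; Leilani: €85,500

Gita takes one-quarter of €456,000 = €114,000. The remaining €342,000 passes to the descendants.
The descendants' portion (€342,000) is divided into 4 shares of €85,500: Svea, Greta, and Leilani each take €85,500; Erik's €85,500 share passes to Erik's issue.
Erik's share (€85,500) passes entirely to Dora.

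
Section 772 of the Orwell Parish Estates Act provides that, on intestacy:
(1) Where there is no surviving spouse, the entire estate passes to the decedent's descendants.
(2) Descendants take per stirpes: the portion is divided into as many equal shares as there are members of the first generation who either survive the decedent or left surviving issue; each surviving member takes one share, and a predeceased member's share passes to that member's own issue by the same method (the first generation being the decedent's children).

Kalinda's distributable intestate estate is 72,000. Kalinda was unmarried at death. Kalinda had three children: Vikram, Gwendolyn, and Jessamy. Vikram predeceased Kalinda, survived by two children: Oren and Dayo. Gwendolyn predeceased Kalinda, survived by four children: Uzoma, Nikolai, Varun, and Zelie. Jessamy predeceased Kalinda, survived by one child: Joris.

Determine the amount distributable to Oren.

The entire 72,000 passes to the descendants.
That amount (72,000) is divided into 3 shares of 24,000: Vikram's 24,000 share passes to Vikram's issue; Gwendolyn's 24,000 share passes to Gwendolyn's issue; Jessamy's 24,000 share passes to Jessamy's issue.
Vikram's share (24,000) is divided into 2 shares of 12,000: Oren and Dayo each take 12,000.
Gwendolyn's share (24,000) is divided into 4 shares of 6,000: Uzoma, Nikolai, Varun, and Zelie each take 6,000.
Jessamy's share (24,000) passes entirely to Joris.

Oren receives 12,000.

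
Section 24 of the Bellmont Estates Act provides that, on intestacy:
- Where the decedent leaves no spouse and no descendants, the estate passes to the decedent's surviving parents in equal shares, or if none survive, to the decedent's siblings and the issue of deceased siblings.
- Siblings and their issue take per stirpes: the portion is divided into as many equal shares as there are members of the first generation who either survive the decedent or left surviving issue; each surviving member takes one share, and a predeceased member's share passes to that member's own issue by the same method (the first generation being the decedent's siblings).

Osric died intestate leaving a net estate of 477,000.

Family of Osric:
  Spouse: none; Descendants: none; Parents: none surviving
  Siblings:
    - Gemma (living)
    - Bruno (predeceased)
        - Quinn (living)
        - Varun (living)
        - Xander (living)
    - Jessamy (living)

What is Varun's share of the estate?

The entire 477,000 passes to the siblings and their issue.
That amount (477,000) is divided into 3 shares of 159,000: Gemma and Jessamy each take 159,000; Bruno's 159,000 share passes to Bruno's issue.
Bruno's share (159,000) is divided into 3 shares of 53,000: Quinn, Varun, and Xander each take 53,000.

Varun receives 53,000.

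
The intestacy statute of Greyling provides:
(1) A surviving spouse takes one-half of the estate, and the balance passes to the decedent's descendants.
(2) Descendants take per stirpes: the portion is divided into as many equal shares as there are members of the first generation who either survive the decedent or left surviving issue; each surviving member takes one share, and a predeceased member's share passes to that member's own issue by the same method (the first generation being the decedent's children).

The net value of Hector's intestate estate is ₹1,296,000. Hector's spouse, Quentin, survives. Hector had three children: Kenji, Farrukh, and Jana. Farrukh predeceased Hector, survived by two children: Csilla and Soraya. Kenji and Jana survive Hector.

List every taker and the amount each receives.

Quentin: ₹648,000; Kenji: ₹216,000; Csilla: ₹108,000; Soraya: ₹108,000; Jana: ₹216,000

Quentin takes one-half of ₹1,296,000 = ₹648,000. The remaining ₹648,000 passes to the descendants.
The descendants' portion (₹648,000) is divided into 3 shares of ₹216,000: Kenji and Jana each take ₹216,000; Farrukh's ₹216,000 share passes to Farrukh's issue.
Farrukh's share (₹216,000) is divided into 2 shares of ₹108,000: Csilla and Soraya each take ₹108,000.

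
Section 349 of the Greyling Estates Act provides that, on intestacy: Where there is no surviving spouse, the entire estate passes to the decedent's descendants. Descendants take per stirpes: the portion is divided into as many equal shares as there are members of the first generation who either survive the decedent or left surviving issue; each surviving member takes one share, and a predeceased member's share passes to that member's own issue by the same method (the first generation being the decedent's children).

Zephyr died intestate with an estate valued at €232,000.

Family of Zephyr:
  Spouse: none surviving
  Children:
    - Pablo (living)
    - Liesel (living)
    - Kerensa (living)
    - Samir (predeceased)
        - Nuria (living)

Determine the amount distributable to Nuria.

The entire €232,000 passes to the descendants.
That amount (€232,000) is divided into 4 shares of €58,000: Pablo, Liesel, and Kerensa each take €58,000; Samir's €58,000 share passes to Samir's issue.
Samir's share (€58,000) passes entirely to Nuria.

Nuria receives €58,000.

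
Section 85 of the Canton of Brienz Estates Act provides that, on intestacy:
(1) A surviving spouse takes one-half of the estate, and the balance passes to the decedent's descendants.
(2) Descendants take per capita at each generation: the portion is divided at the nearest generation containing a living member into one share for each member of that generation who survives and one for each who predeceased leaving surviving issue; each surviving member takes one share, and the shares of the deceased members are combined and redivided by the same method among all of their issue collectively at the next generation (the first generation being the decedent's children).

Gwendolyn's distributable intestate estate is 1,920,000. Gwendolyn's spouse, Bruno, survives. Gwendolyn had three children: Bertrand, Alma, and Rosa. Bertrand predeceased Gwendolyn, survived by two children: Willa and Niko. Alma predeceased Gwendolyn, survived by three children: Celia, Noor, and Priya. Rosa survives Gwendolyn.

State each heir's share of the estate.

Bruno: 960,000; Willa: 128,000; Niko: 128,000; Celia: 128,000; Noor: 128,000; Priya: 128,000; Rosa: 320,000

Bruno takes one-half of 1,920,000 = 960,000. The remaining 960,000 passes to the descendants.
The descendants' portion (960,000) is divided at the children's generation into 3 shares of 320,000. Rosa takes 320,000. The 2 shares of the deceased (Bertrand and Alma) are combined into a pool of 640,000.
That pool (640,000) is divided at the grandchildren's generation equally among Willa, Niko, Celia, Noor, and Priya: 128,000 each.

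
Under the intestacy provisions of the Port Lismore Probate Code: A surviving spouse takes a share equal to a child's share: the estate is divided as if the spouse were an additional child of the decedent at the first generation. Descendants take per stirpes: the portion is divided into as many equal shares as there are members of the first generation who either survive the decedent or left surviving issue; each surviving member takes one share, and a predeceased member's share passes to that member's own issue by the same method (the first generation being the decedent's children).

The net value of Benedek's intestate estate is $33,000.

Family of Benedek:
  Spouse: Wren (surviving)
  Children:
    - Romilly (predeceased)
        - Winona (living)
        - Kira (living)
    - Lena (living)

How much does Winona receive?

Winona receives $5,500.

The spouse counts as an additional share at the children's level, so there are 3 primary shares of $11,000. Wren takes one such share ($11,000).
The children's combined portion ($22,000) is divided into 2 shares of $11,000: Lena takes $11,000; Romilly's $11,000 share passes to Romilly's issue.
Romilly's share ($11,000) is divided into 2 shares of $5,500: Winona and Kira each take $5,500.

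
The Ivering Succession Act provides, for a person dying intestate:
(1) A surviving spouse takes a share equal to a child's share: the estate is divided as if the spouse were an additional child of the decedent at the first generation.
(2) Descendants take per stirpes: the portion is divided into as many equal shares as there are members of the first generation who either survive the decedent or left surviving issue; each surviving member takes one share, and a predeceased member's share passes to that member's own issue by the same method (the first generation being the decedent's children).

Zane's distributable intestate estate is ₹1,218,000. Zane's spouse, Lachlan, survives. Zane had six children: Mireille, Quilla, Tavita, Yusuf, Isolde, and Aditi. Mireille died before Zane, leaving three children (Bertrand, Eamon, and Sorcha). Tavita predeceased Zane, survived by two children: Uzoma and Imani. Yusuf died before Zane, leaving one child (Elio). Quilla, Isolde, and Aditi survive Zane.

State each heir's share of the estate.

The spouse counts as an additional share at the children's level, so there are 7 primary shares of ₹174,000. Lachlan takes one such share (₹174,000).
The children's combined portion (₹1,044,000) is divided into 6 shares of ₹174,000: Quilla, Isolde, and Aditi each take ₹174,000; Mireille's ₹174,000 share passes to Mireille's issue; Tavita's ₹174,000 share passes to Tavita's issue; Yusuf's ₹174,000 share passes to Yusuf's issue.
Mireille's share (₹174,000) is divided into 3 shares of ₹58,000: Bertrand, Eamon, and Sorcha each take ₹58,000.
Tavita's share (₹174,000) is divided into 2 shares of ₹87,000: Uzoma and Imani each take ₹87,000.
Yusuf's share (₹174,000) passes entirely to Elio.

Lachlan: ₹174,000; Bertrand: ₹58,000; Eamon: ₹58,000; Sorcha: ₹58,000; Quilla: ₹174,000; Uzoma: ₹87,000; Imani: ₹87,000; Elio: ₹174,000; Isolde: ₹174,000; Aditi: ₹174,000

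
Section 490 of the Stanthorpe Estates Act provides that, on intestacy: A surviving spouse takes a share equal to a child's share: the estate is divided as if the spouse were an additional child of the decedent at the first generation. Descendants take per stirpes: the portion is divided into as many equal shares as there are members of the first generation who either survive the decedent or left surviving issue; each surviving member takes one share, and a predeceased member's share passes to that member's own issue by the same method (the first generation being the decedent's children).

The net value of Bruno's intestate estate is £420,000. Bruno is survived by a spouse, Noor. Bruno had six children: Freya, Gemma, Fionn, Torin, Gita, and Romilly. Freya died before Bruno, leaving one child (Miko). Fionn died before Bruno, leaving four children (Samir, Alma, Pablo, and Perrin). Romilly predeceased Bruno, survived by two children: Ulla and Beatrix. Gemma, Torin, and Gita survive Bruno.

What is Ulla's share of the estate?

Ulla receives £30,000.

The spouse counts as an additional share at the children's level, so there are 7 primary shares of £60,000. Noor takes one such share (£60,000).
The children's combined portion (£360,000) is divided into 6 shares of £60,000: Gemma, Torin, and Gita each take £60,000; Freya's £60,000 share passes to Freya's issue; Fionn's £60,000 share passes to Fionn's issue; Romilly's £60,000 share passes to Romilly's issue.
Freya's share (£60,000) passes entirely to Miko.
Fionn's share (£60,000) is divided into 4 shares of £15,000: Samir, Alma, Pablo, and Perrin each take £15,000.
Romilly's share (£60,000) is divided into 2 shares of £30,000: Ulla and Beatrix each take £30,000.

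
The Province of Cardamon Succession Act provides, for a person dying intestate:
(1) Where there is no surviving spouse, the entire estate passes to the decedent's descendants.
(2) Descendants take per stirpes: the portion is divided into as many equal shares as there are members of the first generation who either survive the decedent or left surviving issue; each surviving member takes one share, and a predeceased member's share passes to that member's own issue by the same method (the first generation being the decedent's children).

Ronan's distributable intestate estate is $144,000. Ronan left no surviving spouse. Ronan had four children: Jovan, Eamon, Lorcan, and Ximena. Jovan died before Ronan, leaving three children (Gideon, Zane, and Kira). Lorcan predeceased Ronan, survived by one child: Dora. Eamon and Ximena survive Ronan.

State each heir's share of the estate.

Gideon: $12,000; Zane: $12,000; Kira: $12,000; Eamon: $36,000; Dora: $36,000; Ximena: $36,000

The entire $144,000 passes to the descendants.
That amount ($144,000) is divided into 4 shares of $36,000: Eamon and Ximena each take $36,000; Jovan's $36,000 share passes to Jovan's issue; Lorcan's $36,000 share passes to Lorcan's issue.
Jovan's share ($36,000) is divided into 3 shares of $12,000: Gideon, Zane, and Kira each take $12,000.
Lorcan's share ($36,000) passes entirely to Dora.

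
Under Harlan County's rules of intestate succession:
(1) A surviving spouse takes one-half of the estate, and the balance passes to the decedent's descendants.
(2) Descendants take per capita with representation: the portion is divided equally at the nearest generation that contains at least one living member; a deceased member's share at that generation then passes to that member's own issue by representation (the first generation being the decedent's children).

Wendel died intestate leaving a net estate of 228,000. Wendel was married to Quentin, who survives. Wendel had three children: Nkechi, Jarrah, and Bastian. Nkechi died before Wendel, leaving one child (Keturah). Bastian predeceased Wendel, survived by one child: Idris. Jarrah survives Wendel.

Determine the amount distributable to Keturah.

Quentin takes one-half of 228,000 = 114,000. The remaining 114,000 passes to the descendants.
The descendants' portion (114,000) is divided into 3 shares of 38,000: Jarrah takes 38,000; Nkechi's 38,000 share passes to Nkechi's issue; Bastian's 38,000 share passes to Bastian's issue.
Nkechi's share (38,000) passes entirely to Keturah.
Bastian's share (38,000) passes entirely to Idris.

Keturah receives 38,000.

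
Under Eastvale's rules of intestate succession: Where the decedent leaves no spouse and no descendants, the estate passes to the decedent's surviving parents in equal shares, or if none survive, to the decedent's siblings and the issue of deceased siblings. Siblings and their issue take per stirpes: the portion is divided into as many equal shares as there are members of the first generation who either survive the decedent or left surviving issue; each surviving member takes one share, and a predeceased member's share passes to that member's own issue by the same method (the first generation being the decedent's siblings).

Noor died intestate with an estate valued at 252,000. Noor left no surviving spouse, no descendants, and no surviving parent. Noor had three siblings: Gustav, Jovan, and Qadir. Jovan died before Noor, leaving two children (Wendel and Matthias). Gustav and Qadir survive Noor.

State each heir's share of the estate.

Gustav: 84,000; Wendel: 42,000; Matthias: 42,000; Qadir: 84,000

The entire 252,000 passes to the siblings and their issue.
That amount (252,000) is divided into 3 shares of 84,000: Gustav and Qadir each take 84,000; Jovan's 84,000 share passes to Jovan's issue.
Jovan's share (84,000) is divided into 2 shares of 42,000: Wendel and Matthias each take 42,000.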